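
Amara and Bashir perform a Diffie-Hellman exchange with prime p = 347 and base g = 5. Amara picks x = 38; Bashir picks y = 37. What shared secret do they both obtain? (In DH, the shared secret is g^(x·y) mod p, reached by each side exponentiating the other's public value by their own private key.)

53

Bashir sends B = g^y mod p = 5^37 mod 347.
5^1 ≡ 5 (mod 347)
5^2 = (5^1)^2 ≡ 5^2 = 25 ≡ 25 (mod 347)
5^4 = (5^2)^2 ≡ 25^2 = 625 ≡ 278 (mod 347)
5^8 = (5^4)^2 ≡ 278^2 = 77284 ≡ 250 (mod 347)
5^16 = (5^8)^2 ≡ 250^2 = 62500 ≡ 40 (mod 347)
5^32 = (5^16)^2 ≡ 40^2 = 1600 ≡ 212 (mod 347)
5^37 = 5^32 · 5^4 · 5^1 ≡ 212 · 278 · 5 ≡ 77 (mod 347).
So B = 77. Amara then computes K = B^x mod p = 77^38 mod 347.
77^1 ≡ 77 (mod 347)
77^2 = (77^1)^2 ≡ 77^2 = 5929 ≡ 30 (mod 347)
77^4 = (77^2)^2 ≡ 30^2 = 900 ≡ 206 (mod 347)
77^8 = (77^4)^2 ≡ 206^2 = 42436 ≡ 102 (mod 347)
77^16 = (77^8)^2 ≡ 102^2 = 10404 ≡ 341 (mod 347)
77^32 = (77^16)^2 ≡ 341^2 = 116281 ≡ 36 (mod 347)
77^38 = 77^32 · 77^4 · 77^2 ≡ 36 · 206 · 30 ≡ 53 (mod 347).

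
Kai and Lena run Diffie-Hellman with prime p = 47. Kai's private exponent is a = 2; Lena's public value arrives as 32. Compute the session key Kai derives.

Shared key K = 32^2 mod 47.
32^1 ≡ 32 (mod 47)
32^2 = (32^1)^2 ≡ 32^2 = 1024 ≡ 37 (mod 47)

37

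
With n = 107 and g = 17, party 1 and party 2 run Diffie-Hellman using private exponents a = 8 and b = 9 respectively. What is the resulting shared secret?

Party 1 sends A = g^a mod n = 17^8 mod 107.
17^1 ≡ 17 (mod 107)
17^2 = (17^1)^2 ≡ 17^2 = 289 ≡ 75 (mod 107)
17^4 = (17^2)^2 ≡ 75^2 = 5625 ≡ 61 (mod 107)
17^8 = (17^4)^2 ≡ 61^2 = 3721 ≡ 83 (mod 107)
So A = 83. Party 2 then computes K = A^b mod n = 83^9 mod 107.
83^1 ≡ 83 (mod 107)
83^2 = (83^1)^2 ≡ 83^2 = 6889 ≡ 41 (mod 107)
83^4 = (83^2)^2 ≡ 41^2 = 1681 ≡ 76 (mod 107)
83^8 = (83^4)^2 ≡ 76^2 = 5776 ≡ 105 (mod 107)
83^9 = 83^8 · 83^1 ≡ 105 · 83 ≡ 48 (mod 107).

48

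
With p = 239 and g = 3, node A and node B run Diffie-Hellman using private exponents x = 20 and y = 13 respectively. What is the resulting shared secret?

153

Node B sends B = g^y mod p = 3^13 mod 239.
3^1 ≡ 3 (mod 239)
3^2 = (3^1)^2 ≡ 3^2 = 9 ≡ 9 (mod 239)
3^4 = (3^2)^2 ≡ 9^2 = 81 ≡ 81 (mod 239)
3^8 = (3^4)^2 ≡ 81^2 = 6561 ≡ 108 (mod 239)
3^13 = 3^8 · 3^4 · 3^1 ≡ 108 · 81 · 3 ≡ 193 (mod 239).
So B = 193. Node A then computes K = B^x mod p = 193^20 mod 239.
193^1 ≡ 193 (mod 239)
193^2 = (193^1)^2 ≡ 193^2 = 37249 ≡ 204 (mod 239)
193^4 = (193^2)^2 ≡ 204^2 = 41616 ≡ 30 (mod 239)
193^8 = (193^4)^2 ≡ 30^2 = 900 ≡ 183 (mod 239)
193^16 = (193^8)^2 ≡ 183^2 = 33489 ≡ 29 (mod 239)
193^20 = 193^16 · 193^4 ≡ 29 · 30 ≡ 153 (mod 239).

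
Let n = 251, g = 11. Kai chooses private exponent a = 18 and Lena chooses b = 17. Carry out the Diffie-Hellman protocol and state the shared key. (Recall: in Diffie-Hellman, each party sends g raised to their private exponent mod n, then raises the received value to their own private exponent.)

155

Lena sends B = g^b mod n = 11^17 mod 251.
11^1 ≡ 11 (mod 251)
11^2 = (11^1)^2 ≡ 11^2 = 121 ≡ 121 (mod 251)
11^4 = (11^2)^2 ≡ 121^2 = 14641 ≡ 83 (mod 251)
11^8 = (11^4)^2 ≡ 83^2 = 6889 ≡ 112 (mod 251)
11^16 = (11^8)^2 ≡ 112^2 = 12544 ≡ 245 (mod 251)
11^17 = 11^16 · 11^1 ≡ 245 · 11 ≡ 185 (mod 251).
So B = 185. Kai then computes K = B^a mod n = 185^18 mod 251.
185^1 ≡ 185 (mod 251)
185^2 = (185^1)^2 ≡ 185^2 = 34225 ≡ 89 (mod 251)
185^4 = (185^2)^2 ≡ 89^2 = 7921 ≡ 140 (mod 251)
185^8 = (185^4)^2 ≡ 140^2 = 19600 ≡ 22 (mod 251)
185^16 = (185^8)^2 ≡ 22^2 = 484 ≡ 233 (mod 251)
185^18 = 185^16 · 185^2 ≡ 233 · 89 ≡ 155 (mod 251).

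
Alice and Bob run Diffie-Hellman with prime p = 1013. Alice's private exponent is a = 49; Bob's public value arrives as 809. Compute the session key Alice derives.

841

Shared key K = 809^49 mod 1013.
809^1 ≡ 809 (mod 1013)
809^2 = (809^1)^2 ≡ 809^2 = 654481 ≡ 83 (mod 1013)
809^4 = (809^2)^2 ≡ 83^2 = 6889 ≡ 811 (mod 1013)
809^8 = (809^4)^2 ≡ 811^2 = 657721 ≡ 284 (mod 1013)
809^16 = (809^8)^2 ≡ 284^2 = 80656 ≡ 629 (mod 1013)
809^32 = (809^16)^2 ≡ 629^2 = 395641 ≡ 571 (mod 1013)
809^49 = 809^32 · 809^16 · 809^1 ≡ 571 · 629 · 809 ≡ 841 (mod 1013).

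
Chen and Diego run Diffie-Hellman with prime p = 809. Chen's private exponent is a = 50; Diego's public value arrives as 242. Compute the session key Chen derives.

634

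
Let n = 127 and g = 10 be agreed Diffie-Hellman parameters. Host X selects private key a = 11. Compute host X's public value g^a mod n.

Public value = 10^11 mod 127.
10^1 ≡ 10 (mod 127)
10^2 = (10^1)^2 ≡ 10^2 = 100 ≡ 100 (mod 127)
10^4 = (10^2)^2 ≡ 100^2 = 10000 ≡ 94 (mod 127)
10^8 = (10^4)^2 ≡ 94^2 = 8836 ≡ 73 (mod 127)
10^11 = 10^8 · 10^2 · 10^1 ≡ 73 · 100 · 10 ≡ 102 (mod 127).

102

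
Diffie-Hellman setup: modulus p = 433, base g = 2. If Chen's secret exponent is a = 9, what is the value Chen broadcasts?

79

Public value = 2^9 mod 433.
2^1 ≡ 2 (mod 433)
2^2 = (2^1)^2 ≡ 2^2 = 4 ≡ 4 (mod 433)
2^4 = (2^2)^2 ≡ 4^2 = 16 ≡ 16 (mod 433)
2^8 = (2^4)^2 ≡ 16^2 = 256 ≡ 256 (mod 433)
2^9 = 2^8 · 2^1 ≡ 256 · 2 ≡ 79 (mod 433).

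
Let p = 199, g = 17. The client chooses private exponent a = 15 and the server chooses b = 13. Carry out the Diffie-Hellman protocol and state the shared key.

The server sends B = g^b mod p = 17^13 mod 199.
17^1 ≡ 17 (mod 199)
17^2 = (17^1)^2 ≡ 17^2 = 289 ≡ 90 (mod 199)
17^4 = (17^2)^2 ≡ 90^2 = 8100 ≡ 140 (mod 199)
17^8 = (17^4)^2 ≡ 140^2 = 19600 ≡ 98 (mod 199)
17^13 = 17^8 · 17^4 · 17^1 ≡ 98 · 140 · 17 ≡ 12 (mod 199).
So B = 12. The client then computes K = B^a mod p = 12^15 mod 199.
12^1 ≡ 12 (mod 199)
12^2 = (12^1)^2 ≡ 12^2 = 144 ≡ 144 (mod 199)
12^4 = (12^2)^2 ≡ 144^2 = 20736 ≡ 40 (mod 199)
12^8 = (12^4)^2 ≡ 40^2 = 1600 ≡ 8 (mod 199)
12^15 = 12^8 · 12^4 · 12^2 · 12^1 ≡ 8 · 40 · 144 · 12 ≡ 138 (mod 199).

138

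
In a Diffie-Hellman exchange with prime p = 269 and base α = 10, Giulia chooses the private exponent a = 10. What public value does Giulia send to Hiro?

51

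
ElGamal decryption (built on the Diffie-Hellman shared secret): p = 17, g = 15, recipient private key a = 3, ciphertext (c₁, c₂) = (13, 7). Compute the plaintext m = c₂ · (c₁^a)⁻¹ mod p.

6

Shared mask s = c₁^a mod p = 13^3 mod 17.
13^1 ≡ 13 (mod 17)
13^2 = (13^1)^2 ≡ 13^2 = 169 ≡ 16 (mod 17)
13^3 = 13^2 · 13^1 ≡ 16 · 13 ≡ 4 (mod 17).
So s = 4; s⁻¹ ≡ 13 (mod 17).
m = c₂ · s⁻¹ mod 17 = 7 · 13 mod 17 = 6.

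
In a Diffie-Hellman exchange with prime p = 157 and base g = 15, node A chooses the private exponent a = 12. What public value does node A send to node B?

Public value = 15^12 (mod 157).
15^1 ≡ 15 (mod 157)
15^2 = (15^1)^2 ≡ 15^2 = 225 ≡ 68 (mod 157)
15^4 = (15^2)^2 ≡ 68^2 = 4624 ≡ 71 (mod 157)
15^8 = (15^4)^2 ≡ 71^2 = 5041 ≡ 17 (mod 157)
15^12 = 15^8 · 15^4 ≡ 17 · 71 ≡ 108 (mod 157).

108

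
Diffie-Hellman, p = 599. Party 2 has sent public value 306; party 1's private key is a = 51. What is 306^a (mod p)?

147

Shared key K = 306^51 mod 599.
306^1 ≡ 306 (mod 599)
306^2 = (306^1)^2 ≡ 306^2 = 93636 ≡ 192 (mod 599)
306^4 = (306^2)^2 ≡ 192^2 = 36864 ≡ 325 (mod 599)
306^8 = (306^4)^2 ≡ 325^2 = 105625 ≡ 201 (mod 599)
306^16 = (306^8)^2 ≡ 201^2 = 40401 ≡ 268 (mod 599)
306^32 = (306^16)^2 ≡ 268^2 = 71824 ≡ 543 (mod 599)
306^51 = 306^32 · 306^16 · 306^2 · 306^1 ≡ 543 · 268 · 192 · 306 ≡ 147 (mod 599).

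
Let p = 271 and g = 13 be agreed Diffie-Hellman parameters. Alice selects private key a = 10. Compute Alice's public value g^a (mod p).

Public value = 13^10 (mod 271).
13^1 ≡ 13 (mod 271)
13^2 = (13^1)^2 ≡ 13^2 = 169 ≡ 169 (mod 271)
13^4 = (13^2)^2 ≡ 169^2 = 28561 ≡ 106 (mod 271)
13^8 = (13^4)^2 ≡ 106^2 = 11236 ≡ 125 (mod 271)
13^10 = 13^8 · 13^2 ≡ 125 · 169 ≡ 258 (mod 271).

258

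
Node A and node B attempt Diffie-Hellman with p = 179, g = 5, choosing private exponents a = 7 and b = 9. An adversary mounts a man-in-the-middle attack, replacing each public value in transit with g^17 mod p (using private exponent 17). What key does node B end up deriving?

12

Node B receives an adversary's public value M = 5^17 mod 179 instead of the honest one.
5^1 ≡ 5 (mod 179)
5^2 = (5^1)^2 ≡ 5^2 = 25 ≡ 25 (mod 179)
5^4 = (5^2)^2 ≡ 25^2 = 625 ≡ 88 (mod 179)
5^8 = (5^4)^2 ≡ 88^2 = 7744 ≡ 47 (mod 179)
5^16 = (5^8)^2 ≡ 47^2 = 2209 ≡ 61 (mod 179)
5^17 = 5^16 · 5^1 ≡ 61 · 5 ≡ 126 (mod 179).
So M = 126. Node B computes K = M^9 mod 179.
126^1 ≡ 126 (mod 179)
126^2 = (126^1)^2 ≡ 126^2 = 15876 ≡ 124 (mod 179)
126^4 = (126^2)^2 ≡ 124^2 = 15376 ≡ 161 (mod 179)
126^8 = (126^4)^2 ≡ 161^2 = 25921 ≡ 145 (mod 179)
126^9 = 126^8 · 126^1 ≡ 145 · 126 ≡ 12 (mod 179).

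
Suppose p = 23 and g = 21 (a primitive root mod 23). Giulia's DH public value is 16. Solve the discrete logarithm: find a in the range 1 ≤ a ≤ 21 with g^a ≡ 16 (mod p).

Try successive powers of 21 modulo 23:
21^1 ≡ 21
21^2 ≡ 4
21^3 ≡ 15
21^4 ≡ 16
Found: a = 4.

4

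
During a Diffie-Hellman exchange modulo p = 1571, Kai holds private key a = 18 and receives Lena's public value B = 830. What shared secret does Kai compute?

22

Shared key K = 830^18 mod 1571.
830^1 ≡ 830 (mod 1571)
830^2 = (830^1)^2 ≡ 830^2 = 688900 ≡ 802 (mod 1571)
830^4 = (830^2)^2 ≡ 802^2 = 643204 ≡ 665 (mod 1571)
830^8 = (830^4)^2 ≡ 665^2 = 442225 ≡ 774 (mod 1571)
830^16 = (830^8)^2 ≡ 774^2 = 599076 ≡ 525 (mod 1571)
830^18 = 830^16 · 830^2 ≡ 525 · 802 ≡ 22 (mod 1571).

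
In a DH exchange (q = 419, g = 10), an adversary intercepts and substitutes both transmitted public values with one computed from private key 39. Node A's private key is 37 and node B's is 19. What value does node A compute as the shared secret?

201

Node A receives an adversary's public value M = 10^39 mod 419 instead of the honest one.
10^1 ≡ 10 (mod 419)
10^2 = (10^1)^2 ≡ 10^2 = 100 ≡ 100 (mod 419)
10^4 = (10^2)^2 ≡ 100^2 = 10000 ≡ 363 (mod 419)
10^8 = (10^4)^2 ≡ 363^2 = 131769 ≡ 203 (mod 419)
10^16 = (10^8)^2 ≡ 203^2 = 41209 ≡ 147 (mod 419)
10^32 = (10^16)^2 ≡ 147^2 = 21609 ≡ 240 (mod 419)
10^39 = 10^32 · 10^4 · 10^2 · 10^1 ≡ 240 · 363 · 100 · 10 ≡ 263 (mod 419).
So M = 263. Node A computes K = M^37 mod 419.
263^1 ≡ 263 (mod 419)
263^2 = (263^1)^2 ≡ 263^2 = 69169 ≡ 34 (mod 419)
263^4 = (263^2)^2 ≡ 34^2 = 1156 ≡ 318 (mod 419)
263^8 = (263^4)^2 ≡ 318^2 = 101124 ≡ 145 (mod 419)
263^16 = (263^8)^2 ≡ 145^2 = 21025 ≡ 75 (mod 419)
263^32 = (263^16)^2 ≡ 75^2 = 5625 ≡ 178 (mod 419)
263^37 = 263^32 · 263^4 · 263^1 ≡ 178 · 318 · 263 ≡ 201 (mod 419).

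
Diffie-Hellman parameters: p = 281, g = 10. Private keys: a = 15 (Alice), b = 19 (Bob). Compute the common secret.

245

Bob sends B = g^b mod p = 10^19 mod 281.
10^1 ≡ 10 (mod 281)
10^2 = (10^1)^2 ≡ 10^2 = 100 ≡ 100 (mod 281)
10^4 = (10^2)^2 ≡ 100^2 = 10000 ≡ 165 (mod 281)
10^8 = (10^4)^2 ≡ 165^2 = 27225 ≡ 249 (mod 281)
10^16 = (10^8)^2 ≡ 249^2 = 62001 ≡ 181 (mod 281)
10^19 = 10^16 · 10^2 · 10^1 ≡ 181 · 100 · 10 ≡ 36 (mod 281).
So B = 36. Alice then computes K = B^a mod p = 36^15 mod 281.
36^1 ≡ 36 (mod 281)
36^2 = (36^1)^2 ≡ 36^2 = 1296 ≡ 172 (mod 281)
36^4 = (36^2)^2 ≡ 172^2 = 29584 ≡ 79 (mod 281)
36^8 = (36^4)^2 ≡ 79^2 = 6241 ≡ 59 (mod 281)
36^15 = 36^8 · 36^4 · 36^2 · 36^1 ≡ 59 · 79 · 172 · 36 ≡ 245 (mod 281).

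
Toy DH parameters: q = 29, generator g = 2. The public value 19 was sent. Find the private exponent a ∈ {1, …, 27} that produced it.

9

Try successive powers of 2 modulo 29:
2^1 ≡ 2
2^2 ≡ 4
2^3 ≡ 8
2^4 ≡ 16
2^5 ≡ 3
2^6 ≡ 6
2^7 ≡ 12
2^8 ≡ 24
2^9 ≡ 19
Found: a = 9.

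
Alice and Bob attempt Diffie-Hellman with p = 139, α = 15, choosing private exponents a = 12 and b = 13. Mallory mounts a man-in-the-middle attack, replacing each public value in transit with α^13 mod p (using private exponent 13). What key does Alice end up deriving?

Alice receives Mallory's public value M = 15^13 mod 139 instead of the honest one.
15^1 ≡ 15 (mod 139)
15^2 = (15^1)^2 ≡ 15^2 = 225 ≡ 86 (mod 139)
15^4 = (15^2)^2 ≡ 86^2 = 7396 ≡ 29 (mod 139)
15^8 = (15^4)^2 ≡ 29^2 = 841 ≡ 7 (mod 139)
15^13 = 15^8 · 15^4 · 15^1 ≡ 7 · 29 · 15 ≡ 126 (mod 139).
So M = 126. Alice computes K = M^12 mod 139.
126^1 ≡ 126 (mod 139)
126^2 = (126^1)^2 ≡ 126^2 = 15876 ≡ 30 (mod 139)
126^4 = (126^2)^2 ≡ 30^2 = 900 ≡ 66 (mod 139)
126^8 = (126^4)^2 ≡ 66^2 = 4356 ≡ 47 (mod 139)
126^12 = 126^8 · 126^4 ≡ 47 · 66 ≡ 44 (mod 139).

44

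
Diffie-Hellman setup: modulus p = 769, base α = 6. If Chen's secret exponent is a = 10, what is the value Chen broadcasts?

475

Public value = 6^10 (mod 769).
6^1 ≡ 6 (mod 769)
6^2 = (6^1)^2 ≡ 6^2 = 36 ≡ 36 (mod 769)
6^4 = (6^2)^2 ≡ 36^2 = 1296 ≡ 527 (mod 769)
6^8 = (6^4)^2 ≡ 527^2 = 277729 ≡ 120 (mod 769)
6^10 = 6^8 · 6^2 ≡ 120 · 36 ≡ 475 (mod 769).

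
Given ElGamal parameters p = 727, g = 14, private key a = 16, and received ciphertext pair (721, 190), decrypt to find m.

645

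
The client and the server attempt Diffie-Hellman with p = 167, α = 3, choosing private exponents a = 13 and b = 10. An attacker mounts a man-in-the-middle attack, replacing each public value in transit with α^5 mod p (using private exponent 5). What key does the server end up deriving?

The server receives an attacker's public value M = 3^5 mod 167 instead of the honest one.
3^1 ≡ 3 (mod 167)
3^2 = (3^1)^2 ≡ 3^2 = 9 ≡ 9 (mod 167)
3^4 = (3^2)^2 ≡ 9^2 = 81 ≡ 81 (mod 167)
3^5 = 3^4 · 3^1 ≡ 81 · 3 ≡ 76 (mod 167).
So M = 76. The server computes K = M^10 mod 167.
76^1 ≡ 76 (mod 167)
76^2 = (76^1)^2 ≡ 76^2 = 5776 ≡ 98 (mod 167)
76^4 = (76^2)^2 ≡ 98^2 = 9604 ≡ 85 (mod 167)
76^8 = (76^4)^2 ≡ 85^2 = 7225 ≡ 44 (mod 167)
76^10 = 76^8 · 76^2 ≡ 44 · 98 ≡ 137 (mod 167).

137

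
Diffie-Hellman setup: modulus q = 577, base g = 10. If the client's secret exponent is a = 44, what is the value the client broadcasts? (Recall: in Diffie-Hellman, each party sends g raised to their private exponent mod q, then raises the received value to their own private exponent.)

Public value = 10^44 (mod 577).
10^1 ≡ 10 (mod 577)
10^2 = (10^1)^2 ≡ 10^2 = 100 ≡ 100 (mod 577)
10^4 = (10^2)^2 ≡ 100^2 = 10000 ≡ 191 (mod 577)
10^8 = (10^4)^2 ≡ 191^2 = 36481 ≡ 130 (mod 577)
10^16 = (10^8)^2 ≡ 130^2 = 16900 ≡ 167 (mod 577)
10^32 = (10^16)^2 ≡ 167^2 = 27889 ≡ 193 (mod 577)
10^44 = 10^32 · 10^8 · 10^4 ≡ 193 · 130 · 191 ≡ 205 (mod 577).

205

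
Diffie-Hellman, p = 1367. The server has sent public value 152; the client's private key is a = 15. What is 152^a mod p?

Shared key K = 152^15 mod 1367.
152^1 ≡ 152 (mod 1367)
152^2 = (152^1)^2 ≡ 152^2 = 23104 ≡ 1232 (mod 1367)
152^4 = (152^2)^2 ≡ 1232^2 = 1517824 ≡ 454 (mod 1367)
152^8 = (152^4)^2 ≡ 454^2 = 206116 ≡ 1066 (mod 1367)
152^15 = 152^8 · 152^4 · 152^2 · 152^1 ≡ 1066 · 454 · 1232 · 152 ≡ 677 (mod 1367).

677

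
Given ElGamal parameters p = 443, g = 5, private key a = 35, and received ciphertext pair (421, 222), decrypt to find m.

123

Shared mask s = c₁^a mod p = 421^35 mod 443.
421^1 ≡ 421 (mod 443)
421^2 = (421^1)^2 ≡ 421^2 = 177241 ≡ 41 (mod 443)
421^4 = (421^2)^2 ≡ 41^2 = 1681 ≡ 352 (mod 443)
421^8 = (421^4)^2 ≡ 352^2 = 123904 ≡ 307 (mod 443)
421^16 = (421^8)^2 ≡ 307^2 = 94249 ≡ 333 (mod 443)
421^32 = (421^16)^2 ≡ 333^2 = 110889 ≡ 139 (mod 443)
421^35 = 421^32 · 421^2 · 421^1 ≡ 139 · 41 · 421 ≡ 434 (mod 443).
So s = 434; s⁻¹ ≡ 246 (mod 443).
m = c₂ · s⁻¹ mod 443 = 222 · 246 mod 443 = 123.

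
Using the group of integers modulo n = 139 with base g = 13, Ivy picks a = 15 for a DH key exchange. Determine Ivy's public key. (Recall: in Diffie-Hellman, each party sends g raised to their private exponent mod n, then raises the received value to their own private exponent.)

63

Public value = 13^{15} \pmod{139}.
13^1 ≡ 13 (mod 139)
13^2 = (13^1)^2 ≡ 13^2 = 169 ≡ 30 (mod 139)
13^4 = (13^2)^2 ≡ 30^2 = 900 ≡ 66 (mod 139)
13^8 = (13^4)^2 ≡ 66^2 = 4356 ≡ 47 (mod 139)
13^15 = 13^8 · 13^4 · 13^2 · 13^1 ≡ 47 · 66 · 30 · 13 ≡ 63 (mod 139).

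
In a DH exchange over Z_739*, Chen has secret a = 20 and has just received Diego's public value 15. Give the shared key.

225

Shared key K = 15^20 mod 739.
15^1 ≡ 15 (mod 739)
15^2 = (15^1)^2 ≡ 15^2 = 225 ≡ 225 (mod 739)
15^4 = (15^2)^2 ≡ 225^2 = 50625 ≡ 373 (mod 739)
15^8 = (15^4)^2 ≡ 373^2 = 139129 ≡ 197 (mod 739)
15^16 = (15^8)^2 ≡ 197^2 = 38809 ≡ 381 (mod 739)
15^20 = 15^16 · 15^4 ≡ 381 · 373 ≡ 225 (mod 739).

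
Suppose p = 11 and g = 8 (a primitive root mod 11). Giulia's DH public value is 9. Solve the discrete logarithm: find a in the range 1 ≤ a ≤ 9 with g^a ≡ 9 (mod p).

Try successive powers of 8 modulo 11:
8^1 ≡ 8
8^2 ≡ 9
Found: a = 2.

2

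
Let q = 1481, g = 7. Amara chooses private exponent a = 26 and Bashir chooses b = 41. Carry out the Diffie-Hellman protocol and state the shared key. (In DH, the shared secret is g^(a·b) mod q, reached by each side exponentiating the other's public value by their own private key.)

Bashir sends B = g^b mod q = 7^41 mod 1481.
7^1 ≡ 7 (mod 1481)
7^2 = (7^1)^2 ≡ 7^2 = 49 ≡ 49 (mod 1481)
7^4 = (7^2)^2 ≡ 49^2 = 2401 ≡ 920 (mod 1481)
7^8 = (7^4)^2 ≡ 920^2 = 846400 ≡ 749 (mod 1481)
7^16 = (7^8)^2 ≡ 749^2 = 561001 ≡ 1183 (mod 1481)
7^32 = (7^16)^2 ≡ 1183^2 = 1399489 ≡ 1425 (mod 1481)
7^41 = 7^32 · 7^8 · 7^1 ≡ 1425 · 749 · 7 ≡ 1111 (mod 1481).
So B = 1111. Amara then computes K = B^a mod q = 1111^26 mod 1481.
1111^1 ≡ 1111 (mod 1481)
1111^2 = (1111^1)^2 ≡ 1111^2 = 1234321 ≡ 648 (mod 1481)
1111^4 = (1111^2)^2 ≡ 648^2 = 419904 ≡ 781 (mod 1481)
1111^8 = (1111^4)^2 ≡ 781^2 = 609961 ≡ 1270 (mod 1481)
1111^16 = (1111^8)^2 ≡ 1270^2 = 1612900 ≡ 91 (mod 1481)
1111^26 = 1111^16 · 1111^8 · 1111^2 ≡ 91 · 1270 · 648 ≡ 1114 (mod 1481).

1114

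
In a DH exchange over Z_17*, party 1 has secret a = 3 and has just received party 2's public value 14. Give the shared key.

7

Shared key K = 14^3 mod 17.
14^1 ≡ 14 (mod 17)
14^2 = (14^1)^2 ≡ 14^2 = 196 ≡ 9 (mod 17)
14^3 = 14^2 · 14^1 ≡ 9 · 14 ≡ 7 (mod 17).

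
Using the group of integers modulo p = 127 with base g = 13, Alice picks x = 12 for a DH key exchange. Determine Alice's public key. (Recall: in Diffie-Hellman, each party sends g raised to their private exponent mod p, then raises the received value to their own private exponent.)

50

Public value = 13^12 (mod 127).
13^1 ≡ 13 (mod 127)
13^2 = (13^1)^2 ≡ 13^2 = 169 ≡ 42 (mod 127)
13^4 = (13^2)^2 ≡ 42^2 = 1764 ≡ 113 (mod 127)
13^8 = (13^4)^2 ≡ 113^2 = 12769 ≡ 69 (mod 127)
13^12 = 13^8 · 13^4 ≡ 69 · 113 ≡ 50 (mod 127).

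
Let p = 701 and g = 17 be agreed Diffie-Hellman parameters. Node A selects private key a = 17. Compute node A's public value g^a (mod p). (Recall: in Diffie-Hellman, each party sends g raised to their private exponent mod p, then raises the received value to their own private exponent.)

559

Public value = 17^17 (mod 701).
17^1 ≡ 17 (mod 701)
17^2 = (17^1)^2 ≡ 17^2 = 289 ≡ 289 (mod 701)
17^4 = (17^2)^2 ≡ 289^2 = 83521 ≡ 102 (mod 701)
17^8 = (17^4)^2 ≡ 102^2 = 10404 ≡ 590 (mod 701)
17^16 = (17^8)^2 ≡ 590^2 = 348100 ≡ 404 (mod 701)
17^17 = 17^16 · 17^1 ≡ 404 · 17 ≡ 559 (mod 701).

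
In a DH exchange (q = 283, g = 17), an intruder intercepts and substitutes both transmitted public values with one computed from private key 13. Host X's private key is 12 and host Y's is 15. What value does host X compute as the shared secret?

16

Host X receives an intruder's public value M = 17^13 mod 283 instead of the honest one.
17^1 ≡ 17 (mod 283)
17^2 = (17^1)^2 ≡ 17^2 = 289 ≡ 6 (mod 283)
17^4 = (17^2)^2 ≡ 6^2 = 36 ≡ 36 (mod 283)
17^8 = (17^4)^2 ≡ 36^2 = 1296 ≡ 164 (mod 283)
17^13 = 17^8 · 17^4 · 17^1 ≡ 164 · 36 · 17 ≡ 186 (mod 283).
So M = 186. Host X computes K = M^12 mod 283.
186^1 ≡ 186 (mod 283)
186^2 = (186^1)^2 ≡ 186^2 = 34596 ≡ 70 (mod 283)
186^4 = (186^2)^2 ≡ 70^2 = 4900 ≡ 89 (mod 283)
186^8 = (186^4)^2 ≡ 89^2 = 7921 ≡ 280 (mod 283)
186^12 = 186^8 · 186^4 ≡ 280 · 89 ≡ 16 (mod 283).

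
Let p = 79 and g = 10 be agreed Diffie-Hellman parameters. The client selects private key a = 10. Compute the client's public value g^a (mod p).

Public value = 10^10 (mod 79).
10^1 ≡ 10 (mod 79)
10^2 = (10^1)^2 ≡ 10^2 = 100 ≡ 21 (mod 79)
10^4 = (10^2)^2 ≡ 21^2 = 441 ≡ 46 (mod 79)
10^8 = (10^4)^2 ≡ 46^2 = 2116 ≡ 62 (mod 79)
10^10 = 10^8 · 10^2 ≡ 62 · 21 ≡ 38 (mod 79).

38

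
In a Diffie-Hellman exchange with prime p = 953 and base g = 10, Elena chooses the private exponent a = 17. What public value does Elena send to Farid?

101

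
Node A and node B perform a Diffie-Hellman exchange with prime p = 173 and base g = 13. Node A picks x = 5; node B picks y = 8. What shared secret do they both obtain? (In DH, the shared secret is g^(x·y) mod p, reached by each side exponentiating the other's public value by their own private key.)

10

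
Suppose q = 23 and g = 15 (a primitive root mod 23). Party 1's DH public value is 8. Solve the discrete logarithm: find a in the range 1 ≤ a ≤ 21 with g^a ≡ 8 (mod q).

12

Try successive powers of 15 modulo 23:
15^1 ≡ 15
15^2 ≡ 18
15^3 ≡ 17
15^4 ≡ 2
15^5 ≡ 7
15^6 ≡ 13
15^7 ≡ 11
15^8 ≡ 4
15^9 ≡ 14
15^10 ≡ 3
15^11 ≡ 22
15^12 ≡ 8
Found: a = 12.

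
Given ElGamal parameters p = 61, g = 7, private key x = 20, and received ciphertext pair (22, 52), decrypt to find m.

5

Shared mask s = c₁^x mod p = 22^20 mod 61.
22^1 ≡ 22 (mod 61)
22^2 = (22^1)^2 ≡ 22^2 = 484 ≡ 57 (mod 61)
22^4 = (22^2)^2 ≡ 57^2 = 3249 ≡ 16 (mod 61)
22^8 = (22^4)^2 ≡ 16^2 = 256 ≡ 12 (mod 61)
22^16 = (22^8)^2 ≡ 12^2 = 144 ≡ 22 (mod 61)
22^20 = 22^16 · 22^4 ≡ 22 · 16 ≡ 47 (mod 61).
So s = 47; s⁻¹ ≡ 13 (mod 61).
m = c₂ · s⁻¹ mod 61 = 52 · 13 mod 61 = 5.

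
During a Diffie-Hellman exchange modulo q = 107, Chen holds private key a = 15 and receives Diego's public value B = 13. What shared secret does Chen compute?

Shared key K = 13^15 mod 107.
13^1 ≡ 13 (mod 107)
13^2 = (13^1)^2 ≡ 13^2 = 169 ≡ 62 (mod 107)
13^4 = (13^2)^2 ≡ 62^2 = 3844 ≡ 99 (mod 107)
13^8 = (13^4)^2 ≡ 99^2 = 9801 ≡ 64 (mod 107)
13^15 = 13^8 · 13^4 · 13^2 · 13^1 ≡ 64 · 99 · 62 · 13 ≡ 27 (mod 107).

27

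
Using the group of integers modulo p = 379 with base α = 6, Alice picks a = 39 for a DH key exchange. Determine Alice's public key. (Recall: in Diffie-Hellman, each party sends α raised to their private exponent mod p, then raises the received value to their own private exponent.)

Public value = 6^39 (mod 379).
6^1 ≡ 6 (mod 379)
6^2 = (6^1)^2 ≡ 6^2 = 36 ≡ 36 (mod 379)
6^4 = (6^2)^2 ≡ 36^2 = 1296 ≡ 159 (mod 379)
6^8 = (6^4)^2 ≡ 159^2 = 25281 ≡ 267 (mod 379)
6^16 = (6^8)^2 ≡ 267^2 = 71289 ≡ 37 (mod 379)
6^32 = (6^16)^2 ≡ 37^2 = 1369 ≡ 232 (mod 379)
6^39 = 6^32 · 6^4 · 6^2 · 6^1 ≡ 232 · 159 · 36 · 6 ≡ 91 (mod 379).

91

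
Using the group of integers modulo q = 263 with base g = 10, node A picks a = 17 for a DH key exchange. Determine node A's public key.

73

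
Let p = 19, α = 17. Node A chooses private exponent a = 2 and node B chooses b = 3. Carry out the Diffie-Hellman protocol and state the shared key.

7

Node B sends B = α^b mod p = 17^3 mod 19.
17^1 ≡ 17 (mod 19)
17^2 = (17^1)^2 ≡ 17^2 = 289 ≡ 4 (mod 19)
17^3 = 17^2 · 17^1 ≡ 4 · 17 ≡ 11 (mod 19).
So B = 11. Node A then computes K = B^a mod p = 11^2 mod 19.
11^1 ≡ 11 (mod 19)
11^2 = (11^1)^2 ≡ 11^2 = 121 ≡ 7 (mod 19)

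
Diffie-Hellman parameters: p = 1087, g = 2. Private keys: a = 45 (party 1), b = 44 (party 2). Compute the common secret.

714

Party 2 sends B = g^b mod p = 2^44 mod 1087.
2^1 ≡ 2 (mod 1087)
2^2 = (2^1)^2 ≡ 2^2 = 4 ≡ 4 (mod 1087)
2^4 = (2^2)^2 ≡ 4^2 = 16 ≡ 16 (mod 1087)
2^8 = (2^4)^2 ≡ 16^2 = 256 ≡ 256 (mod 1087)
2^16 = (2^8)^2 ≡ 256^2 = 65536 ≡ 316 (mod 1087)
2^32 = (2^16)^2 ≡ 316^2 = 99856 ≡ 939 (mod 1087)
2^44 = 2^32 · 2^8 · 2^4 ≡ 939 · 256 · 16 ≡ 338 (mod 1087).
So B = 338. Party 1 then computes K = B^a mod p = 338^45 mod 1087.
338^1 ≡ 338 (mod 1087)
338^2 = (338^1)^2 ≡ 338^2 = 114244 ≡ 109 (mod 1087)
338^4 = (338^2)^2 ≡ 109^2 = 11881 ≡ 1011 (mod 1087)
338^8 = (338^4)^2 ≡ 1011^2 = 1022121 ≡ 341 (mod 1087)
338^16 = (338^8)^2 ≡ 341^2 = 116281 ≡ 1059 (mod 1087)
338^32 = (338^16)^2 ≡ 1059^2 = 1121481 ≡ 784 (mod 1087)
338^45 = 338^32 · 338^8 · 338^4 · 338^1 ≡ 784 · 341 · 1011 · 338 ≡ 714 (mod 1087).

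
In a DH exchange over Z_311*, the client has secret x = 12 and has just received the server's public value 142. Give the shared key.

168

Shared key K = 142^12 mod 311.
142^1 ≡ 142 (mod 311)
142^2 = (142^1)^2 ≡ 142^2 = 20164 ≡ 260 (mod 311)
142^4 = (142^2)^2 ≡ 260^2 = 67600 ≡ 113 (mod 311)
142^8 = (142^4)^2 ≡ 113^2 = 12769 ≡ 18 (mod 311)
142^12 = 142^8 · 142^4 ≡ 18 · 113 ≡ 168 (mod 311).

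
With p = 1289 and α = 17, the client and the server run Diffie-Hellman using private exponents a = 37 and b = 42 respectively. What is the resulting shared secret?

779

The client sends A = α^a mod p = 17^37 mod 1289.
17^1 ≡ 17 (mod 1289)
17^2 = (17^1)^2 ≡ 17^2 = 289 ≡ 289 (mod 1289)
17^4 = (17^2)^2 ≡ 289^2 = 83521 ≡ 1025 (mod 1289)
17^8 = (17^4)^2 ≡ 1025^2 = 1050625 ≡ 90 (mod 1289)
17^16 = (17^8)^2 ≡ 90^2 = 8100 ≡ 366 (mod 1289)
17^32 = (17^16)^2 ≡ 366^2 = 133956 ≡ 1189 (mod 1289)
17^37 = 17^32 · 17^4 · 17^1 ≡ 1189 · 1025 · 17 ≡ 228 (mod 1289).
So A = 228. The server then computes K = A^b mod p = 228^42 mod 1289.
228^1 ≡ 228 (mod 1289)
228^2 = (228^1)^2 ≡ 228^2 = 51984 ≡ 424 (mod 1289)
228^4 = (228^2)^2 ≡ 424^2 = 179776 ≡ 605 (mod 1289)
228^8 = (228^4)^2 ≡ 605^2 = 366025 ≡ 1238 (mod 1289)
228^16 = (228^8)^2 ≡ 1238^2 = 1532644 ≡ 23 (mod 1289)
228^32 = (228^16)^2 ≡ 23^2 = 529 ≡ 529 (mod 1289)
228^42 = 228^32 · 228^8 · 228^2 ≡ 529 · 1238 · 424 ≡ 779 (mod 1289).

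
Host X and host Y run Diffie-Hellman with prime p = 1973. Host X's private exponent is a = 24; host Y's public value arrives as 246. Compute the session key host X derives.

1588

Shared key K = 246^24 mod 1973.
246^1 ≡ 246 (mod 1973)
246^2 = (246^1)^2 ≡ 246^2 = 60516 ≡ 1326 (mod 1973)
246^4 = (246^2)^2 ≡ 1326^2 = 1758276 ≡ 333 (mod 1973)
246^8 = (246^4)^2 ≡ 333^2 = 110889 ≡ 401 (mod 1973)
246^16 = (246^8)^2 ≡ 401^2 = 160801 ≡ 988 (mod 1973)
246^24 = 246^16 · 246^8 ≡ 988 · 401 ≡ 1588 (mod 1973).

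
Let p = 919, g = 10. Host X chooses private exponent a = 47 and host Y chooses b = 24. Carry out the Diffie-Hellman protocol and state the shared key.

17

Host X sends A = g^a mod p = 10^47 mod 919.
10^1 ≡ 10 (mod 919)
10^2 = (10^1)^2 ≡ 10^2 = 100 ≡ 100 (mod 919)
10^4 = (10^2)^2 ≡ 100^2 = 10000 ≡ 810 (mod 919)
10^8 = (10^4)^2 ≡ 810^2 = 656100 ≡ 853 (mod 919)
10^16 = (10^8)^2 ≡ 853^2 = 727609 ≡ 680 (mod 919)
10^32 = (10^16)^2 ≡ 680^2 = 462400 ≡ 143 (mod 919)
10^47 = 10^32 · 10^8 · 10^4 · 10^2 · 10^1 ≡ 143 · 853 · 810 · 100 · 10 ≡ 534 (mod 919).
So A = 534. Host Y then computes K = A^b mod p = 534^24 mod 919.
534^1 ≡ 534 (mod 919)
534^2 = (534^1)^2 ≡ 534^2 = 285156 ≡ 266 (mod 919)
534^4 = (534^2)^2 ≡ 266^2 = 70756 ≡ 912 (mod 919)
534^8 = (534^4)^2 ≡ 912^2 = 831744 ≡ 49 (mod 919)
534^16 = (534^8)^2 ≡ 49^2 = 2401 ≡ 563 (mod 919)
534^24 = 534^16 · 534^8 ≡ 563 · 49 ≡ 17 (mod 919).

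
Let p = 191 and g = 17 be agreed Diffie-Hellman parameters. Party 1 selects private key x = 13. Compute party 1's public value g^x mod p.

Public value = 17^13 mod 191.
17^1 ≡ 17 (mod 191)
17^2 = (17^1)^2 ≡ 17^2 = 289 ≡ 98 (mod 191)
17^4 = (17^2)^2 ≡ 98^2 = 9604 ≡ 54 (mod 191)
17^8 = (17^4)^2 ≡ 54^2 = 2916 ≡ 51 (mod 191)
17^13 = 17^8 · 17^4 · 17^1 ≡ 51 · 54 · 17 ≡ 23 (mod 191).

23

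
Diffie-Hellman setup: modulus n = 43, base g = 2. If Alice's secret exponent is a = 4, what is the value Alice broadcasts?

16

Public value = 2^4 mod 43.
2^1 ≡ 2 (mod 43)
2^2 = (2^1)^2 ≡ 2^2 = 4 ≡ 4 (mod 43)
2^4 = (2^2)^2 ≡ 4^2 = 16 ≡ 16 (mod 43)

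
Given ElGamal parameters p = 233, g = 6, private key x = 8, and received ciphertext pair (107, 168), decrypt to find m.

Shared mask s = c₁^x mod p = 107^8 mod 233.
107^1 ≡ 107 (mod 233)
107^2 = (107^1)^2 ≡ 107^2 = 11449 ≡ 32 (mod 233)
107^4 = (107^2)^2 ≡ 32^2 = 1024 ≡ 92 (mod 233)
107^8 = (107^4)^2 ≡ 92^2 = 8464 ≡ 76 (mod 233)
So s = 76; s⁻¹ ≡ 46 (mod 233).
m = c₂ · s⁻¹ mod 233 = 168 · 46 mod 233 = 39.

39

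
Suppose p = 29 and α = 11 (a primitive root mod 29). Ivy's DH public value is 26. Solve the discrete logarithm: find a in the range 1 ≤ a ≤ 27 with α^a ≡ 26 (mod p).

3

Try successive powers of 11 modulo 29:
11^1 ≡ 11
11^2 ≡ 5
11^3 ≡ 26
Found: a = 3.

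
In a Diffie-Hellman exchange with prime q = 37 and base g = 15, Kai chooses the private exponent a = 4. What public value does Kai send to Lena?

Public value = 15^4 (mod 37).
15^1 ≡ 15 (mod 37)
15^2 = (15^1)^2 ≡ 15^2 = 225 ≡ 3 (mod 37)
15^4 = (15^2)^2 ≡ 3^2 = 9 ≡ 9 (mod 37)

9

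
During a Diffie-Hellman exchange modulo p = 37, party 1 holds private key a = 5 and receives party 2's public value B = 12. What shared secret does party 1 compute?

Shared key K = 12^5 mod 37.
12^1 ≡ 12 (mod 37)
12^2 = (12^1)^2 ≡ 12^2 = 144 ≡ 33 (mod 37)
12^4 = (12^2)^2 ≡ 33^2 = 1089 ≡ 16 (mod 37)
12^5 = 12^4 · 12^1 ≡ 16 · 12 ≡ 7 (mod 37).

7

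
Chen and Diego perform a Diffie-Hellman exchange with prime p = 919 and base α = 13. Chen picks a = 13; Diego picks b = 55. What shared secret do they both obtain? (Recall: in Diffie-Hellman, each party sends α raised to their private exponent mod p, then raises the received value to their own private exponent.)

230

Chen sends A = α^a mod p = 13^13 mod 919.
13^1 ≡ 13 (mod 919)
13^2 = (13^1)^2 ≡ 13^2 = 169 ≡ 169 (mod 919)
13^4 = (13^2)^2 ≡ 169^2 = 28561 ≡ 72 (mod 919)
13^8 = (13^4)^2 ≡ 72^2 = 5184 ≡ 589 (mod 919)
13^13 = 13^8 · 13^4 · 13^1 ≡ 589 · 72 · 13 ≡ 823 (mod 919).
So A = 823. Diego then computes K = A^b mod p = 823^55 mod 919.
823^1 ≡ 823 (mod 919)
823^2 = (823^1)^2 ≡ 823^2 = 677329 ≡ 26 (mod 919)
823^4 = (823^2)^2 ≡ 26^2 = 676 ≡ 676 (mod 919)
823^8 = (823^4)^2 ≡ 676^2 = 456976 ≡ 233 (mod 919)
823^16 = (823^8)^2 ≡ 233^2 = 54289 ≡ 68 (mod 919)
823^32 = (823^16)^2 ≡ 68^2 = 4624 ≡ 29 (mod 919)
823^55 = 823^32 · 823^16 · 823^4 · 823^2 · 823^1 ≡ 29 · 68 · 676 · 26 · 823 ≡ 230 (mod 919).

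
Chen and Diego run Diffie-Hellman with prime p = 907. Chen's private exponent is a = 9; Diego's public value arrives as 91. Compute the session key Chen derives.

688

Shared key K = 91^9 mod 907.
91^1 ≡ 91 (mod 907)
91^2 = (91^1)^2 ≡ 91^2 = 8281 ≡ 118 (mod 907)
91^4 = (91^2)^2 ≡ 118^2 = 13924 ≡ 319 (mod 907)
91^8 = (91^4)^2 ≡ 319^2 = 101761 ≡ 177 (mod 907)
91^9 = 91^8 · 91^1 ≡ 177 · 91 ≡ 688 (mod 907).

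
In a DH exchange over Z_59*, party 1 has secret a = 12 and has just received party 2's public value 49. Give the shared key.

22

Shared key K = 49^12 mod 59.
49^1 ≡ 49 (mod 59)
49^2 = (49^1)^2 ≡ 49^2 = 2401 ≡ 41 (mod 59)
49^4 = (49^2)^2 ≡ 41^2 = 1681 ≡ 29 (mod 59)
49^8 = (49^4)^2 ≡ 29^2 = 841 ≡ 15 (mod 59)
49^12 = 49^8 · 49^4 ≡ 15 · 29 ≡ 22 (mod 59).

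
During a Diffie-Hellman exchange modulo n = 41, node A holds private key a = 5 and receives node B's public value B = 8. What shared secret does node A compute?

Shared key K = 8^5 mod 41.
8^1 ≡ 8 (mod 41)
8^2 = (8^1)^2 ≡ 8^2 = 64 ≡ 23 (mod 41)
8^4 = (8^2)^2 ≡ 23^2 = 529 ≡ 37 (mod 41)
8^5 = 8^4 · 8^1 ≡ 37 · 8 ≡ 9 (mod 41).

9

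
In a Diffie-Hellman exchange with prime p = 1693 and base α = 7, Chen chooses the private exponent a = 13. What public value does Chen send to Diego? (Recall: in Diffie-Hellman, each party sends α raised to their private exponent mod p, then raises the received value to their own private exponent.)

202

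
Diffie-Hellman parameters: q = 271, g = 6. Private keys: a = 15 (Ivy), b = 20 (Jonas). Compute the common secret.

Jonas sends B = g^b mod q = 6^20 mod 271.
6^1 ≡ 6 (mod 271)
6^2 = (6^1)^2 ≡ 6^2 = 36 ≡ 36 (mod 271)
6^4 = (6^2)^2 ≡ 36^2 = 1296 ≡ 212 (mod 271)
6^8 = (6^4)^2 ≡ 212^2 = 44944 ≡ 229 (mod 271)
6^16 = (6^8)^2 ≡ 229^2 = 52441 ≡ 138 (mod 271)
6^20 = 6^16 · 6^4 ≡ 138 · 212 ≡ 259 (mod 271).
So B = 259. Ivy then computes K = B^a mod q = 259^15 mod 271.
259^1 ≡ 259 (mod 271)
259^2 = (259^1)^2 ≡ 259^2 = 67081 ≡ 144 (mod 271)
259^4 = (259^2)^2 ≡ 144^2 = 20736 ≡ 140 (mod 271)
259^8 = (259^4)^2 ≡ 140^2 = 19600 ≡ 88 (mod 271)
259^15 = 259^8 · 259^4 · 259^2 · 259^1 ≡ 88 · 140 · 144 · 259 ≡ 258 (mod 271).

258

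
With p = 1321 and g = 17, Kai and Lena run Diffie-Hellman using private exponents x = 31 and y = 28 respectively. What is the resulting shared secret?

Kai sends A = g^x mod p = 17^31 mod 1321.
17^1 ≡ 17 (mod 1321)
17^2 = (17^1)^2 ≡ 17^2 = 289 ≡ 289 (mod 1321)
17^4 = (17^2)^2 ≡ 289^2 = 83521 ≡ 298 (mod 1321)
17^8 = (17^4)^2 ≡ 298^2 = 88804 ≡ 297 (mod 1321)
17^16 = (17^8)^2 ≡ 297^2 = 88209 ≡ 1023 (mod 1321)
17^31 = 17^16 · 17^8 · 17^4 · 17^2 · 17^1 ≡ 1023 · 297 · 298 · 289 · 17 ≡ 406 (mod 1321).
So A = 406. Lena then computes K = A^y mod p = 406^28 mod 1321.
406^1 ≡ 406 (mod 1321)
406^2 = (406^1)^2 ≡ 406^2 = 164836 ≡ 1032 (mod 1321)
406^4 = (406^2)^2 ≡ 1032^2 = 1065024 ≡ 298 (mod 1321)
406^8 = (406^4)^2 ≡ 298^2 = 88804 ≡ 297 (mod 1321)
406^16 = (406^8)^2 ≡ 297^2 = 88209 ≡ 1023 (mod 1321)
406^28 = 406^16 · 406^8 · 406^4 ≡ 1023 · 297 · 298 ≡ 298 (mod 1321).

298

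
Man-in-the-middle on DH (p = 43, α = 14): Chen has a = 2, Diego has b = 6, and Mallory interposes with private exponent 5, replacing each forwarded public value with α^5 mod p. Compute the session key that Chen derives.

13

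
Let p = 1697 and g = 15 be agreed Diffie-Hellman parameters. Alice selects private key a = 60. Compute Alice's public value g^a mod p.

Public value = 15^60 mod 1697.
15^1 ≡ 15 (mod 1697)
15^2 = (15^1)^2 ≡ 15^2 = 225 ≡ 225 (mod 1697)
15^4 = (15^2)^2 ≡ 225^2 = 50625 ≡ 1412 (mod 1697)
15^8 = (15^4)^2 ≡ 1412^2 = 1993744 ≡ 1466 (mod 1697)
15^16 = (15^8)^2 ≡ 1466^2 = 2149156 ≡ 754 (mod 1697)
15^32 = (15^16)^2 ≡ 754^2 = 568516 ≡ 21 (mod 1697)
15^60 = 15^32 · 15^16 · 15^8 · 15^4 ≡ 21 · 754 · 1466 · 1412 ≡ 1624 (mod 1697).

1624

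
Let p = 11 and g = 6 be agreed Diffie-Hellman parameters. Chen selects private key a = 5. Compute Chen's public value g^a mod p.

Public value = 6^5 mod 11.
6^1 ≡ 6 (mod 11)
6^2 = (6^1)^2 ≡ 6^2 = 36 ≡ 3 (mod 11)
6^4 = (6^2)^2 ≡ 3^2 = 9 ≡ 9 (mod 11)
6^5 = 6^4 · 6^1 ≡ 9 · 6 ≡ 10 (mod 11).

10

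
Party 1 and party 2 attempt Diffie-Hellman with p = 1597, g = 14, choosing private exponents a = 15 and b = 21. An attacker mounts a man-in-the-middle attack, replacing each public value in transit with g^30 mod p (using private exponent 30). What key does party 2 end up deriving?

Party 2 receives an attacker's public value M = 14^30 mod 1597 instead of the honest one.
14^1 ≡ 14 (mod 1597)
14^2 = (14^1)^2 ≡ 14^2 = 196 ≡ 196 (mod 1597)
14^4 = (14^2)^2 ≡ 196^2 = 38416 ≡ 88 (mod 1597)
14^8 = (14^4)^2 ≡ 88^2 = 7744 ≡ 1356 (mod 1597)
14^16 = (14^8)^2 ≡ 1356^2 = 1838736 ≡ 589 (mod 1597)
14^30 = 14^16 · 14^8 · 14^4 · 14^2 ≡ 589 · 1356 · 88 · 196 ≡ 393 (mod 1597).
So M = 393. Party 2 computes K = M^21 mod 1597.
393^1 ≡ 393 (mod 1597)
393^2 = (393^1)^2 ≡ 393^2 = 154449 ≡ 1137 (mod 1597)
393^4 = (393^2)^2 ≡ 1137^2 = 1292769 ≡ 796 (mod 1597)
393^8 = (393^4)^2 ≡ 796^2 = 633616 ≡ 1204 (mod 1597)
393^16 = (393^8)^2 ≡ 1204^2 = 1449616 ≡ 1137 (mod 1597)
393^21 = 393^16 · 393^4 · 393^1 ≡ 1137 · 796 · 393 ≡ 1596 (mod 1597).

1596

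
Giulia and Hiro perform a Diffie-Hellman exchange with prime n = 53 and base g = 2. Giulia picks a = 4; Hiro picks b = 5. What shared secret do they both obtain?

Hiro sends B = g^b mod n = 2^5 mod 53.
2^1 ≡ 2 (mod 53)
2^2 = (2^1)^2 ≡ 2^2 = 4 ≡ 4 (mod 53)
2^4 = (2^2)^2 ≡ 4^2 = 16 ≡ 16 (mod 53)
2^5 = 2^4 · 2^1 ≡ 16 · 2 ≡ 32 (mod 53).
So B = 32. Giulia then computes K = B^a mod n = 32^4 mod 53.
32^1 ≡ 32 (mod 53)
32^2 = (32^1)^2 ≡ 32^2 = 1024 ≡ 17 (mod 53)
32^4 = (32^2)^2 ≡ 17^2 = 289 ≡ 24 (mod 53)

24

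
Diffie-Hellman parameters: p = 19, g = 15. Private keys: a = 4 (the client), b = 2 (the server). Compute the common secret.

5

The server sends B = g^b mod p = 15^2 mod 19.
15^1 ≡ 15 (mod 19)
15^2 = (15^1)^2 ≡ 15^2 = 225 ≡ 16 (mod 19)
So B = 16. The client then computes K = B^a mod p = 16^4 mod 19.
16^1 ≡ 16 (mod 19)
16^2 = (16^1)^2 ≡ 16^2 = 256 ≡ 9 (mod 19)
16^4 = (16^2)^2 ≡ 9^2 = 81 ≡ 5 (mod 19)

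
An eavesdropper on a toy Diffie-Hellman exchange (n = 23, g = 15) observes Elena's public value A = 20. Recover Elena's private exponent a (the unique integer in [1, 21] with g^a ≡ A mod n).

21

Try successive powers of 15 modulo 23:
15^1 ≡ 15
15^2 ≡ 18
15^3 ≡ 17
15^4 ≡ 2
15^5 ≡ 7
15^6 ≡ 13
15^7 ≡ 11
15^8 ≡ 4
15^9 ≡ 14
15^10 ≡ 3
15^11 ≡ 22
15^12 ≡ 8
15^13 ≡ 5
15^14 ≡ 6
15^15 ≡ 21
15^16 ≡ 16
15^17 ≡ 10
15^18 ≡ 12
15^19 ≡ 19
15^20 ≡ 9
15^21 ≡ 20
Found: a = 21.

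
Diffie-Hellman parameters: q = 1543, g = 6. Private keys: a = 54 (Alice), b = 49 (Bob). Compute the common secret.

779

Alice sends A = g^a mod q = 6^54 mod 1543.
6^1 ≡ 6 (mod 1543)
6^2 = (6^1)^2 ≡ 6^2 = 36 ≡ 36 (mod 1543)
6^4 = (6^2)^2 ≡ 36^2 = 1296 ≡ 1296 (mod 1543)
6^8 = (6^4)^2 ≡ 1296^2 = 1679616 ≡ 832 (mod 1543)
6^16 = (6^8)^2 ≡ 832^2 = 692224 ≡ 960 (mod 1543)
6^32 = (6^16)^2 ≡ 960^2 = 921600 ≡ 429 (mod 1543)
6^54 = 6^32 · 6^16 · 6^4 · 6^2 ≡ 429 · 960 · 1296 · 36 ≡ 856 (mod 1543).
So A = 856. Bob then computes K = A^b mod q = 856^49 mod 1543.
856^1 ≡ 856 (mod 1543)
856^2 = (856^1)^2 ≡ 856^2 = 732736 ≡ 1354 (mod 1543)
856^4 = (856^2)^2 ≡ 1354^2 = 1833316 ≡ 232 (mod 1543)
856^8 = (856^4)^2 ≡ 232^2 = 53824 ≡ 1362 (mod 1543)
856^16 = (856^8)^2 ≡ 1362^2 = 1855044 ≡ 358 (mod 1543)
856^32 = (856^16)^2 ≡ 358^2 = 128164 ≡ 95 (mod 1543)
856^49 = 856^32 · 856^16 · 856^1 ≡ 95 · 358 · 856 ≡ 779 (mod 1543).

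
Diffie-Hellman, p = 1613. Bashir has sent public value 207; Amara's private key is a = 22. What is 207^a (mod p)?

Shared key K = 207^22 mod 1613.
207^1 ≡ 207 (mod 1613)
207^2 = (207^1)^2 ≡ 207^2 = 42849 ≡ 911 (mod 1613)
207^4 = (207^2)^2 ≡ 911^2 = 829921 ≡ 839 (mod 1613)
207^8 = (207^4)^2 ≡ 839^2 = 703921 ≡ 653 (mod 1613)
207^16 = (207^8)^2 ≡ 653^2 = 426409 ≡ 577 (mod 1613)
207^22 = 207^16 · 207^4 · 207^2 ≡ 577 · 839 · 911 ≡ 1051 (mod 1613).

1051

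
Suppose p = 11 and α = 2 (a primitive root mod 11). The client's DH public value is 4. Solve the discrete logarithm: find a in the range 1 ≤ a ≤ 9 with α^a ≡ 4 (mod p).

Try successive powers of 2 modulo 11:
2^1 ≡ 2
2^2 ≡ 4
Found: a = 2.

2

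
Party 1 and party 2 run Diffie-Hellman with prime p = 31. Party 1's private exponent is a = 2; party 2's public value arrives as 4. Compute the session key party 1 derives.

16

Shared key K = 4^2 mod 31.
4^1 ≡ 4 (mod 31)
4^2 = (4^1)^2 ≡ 4^2 = 16 ≡ 16 (mod 31)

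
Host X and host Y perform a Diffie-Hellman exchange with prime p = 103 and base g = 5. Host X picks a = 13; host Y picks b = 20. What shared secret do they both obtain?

68

Host Y sends B = g^b mod p = 5^20 mod 103.
5^1 ≡ 5 (mod 103)
5^2 = (5^1)^2 ≡ 5^2 = 25 ≡ 25 (mod 103)
5^4 = (5^2)^2 ≡ 25^2 = 625 ≡ 7 (mod 103)
5^8 = (5^4)^2 ≡ 7^2 = 49 ≡ 49 (mod 103)
5^16 = (5^8)^2 ≡ 49^2 = 2401 ≡ 32 (mod 103)
5^20 = 5^16 · 5^4 ≡ 32 · 7 ≡ 18 (mod 103).
So B = 18. Host X then computes K = B^a mod p = 18^13 mod 103.
18^1 ≡ 18 (mod 103)
18^2 = (18^1)^2 ≡ 18^2 = 324 ≡ 15 (mod 103)
18^4 = (18^2)^2 ≡ 15^2 = 225 ≡ 19 (mod 103)
18^8 = (18^4)^2 ≡ 19^2 = 361 ≡ 52 (mod 103)
18^13 = 18^8 · 18^4 · 18^1 ≡ 52 · 19 · 18 ≡ 68 (mod 103).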